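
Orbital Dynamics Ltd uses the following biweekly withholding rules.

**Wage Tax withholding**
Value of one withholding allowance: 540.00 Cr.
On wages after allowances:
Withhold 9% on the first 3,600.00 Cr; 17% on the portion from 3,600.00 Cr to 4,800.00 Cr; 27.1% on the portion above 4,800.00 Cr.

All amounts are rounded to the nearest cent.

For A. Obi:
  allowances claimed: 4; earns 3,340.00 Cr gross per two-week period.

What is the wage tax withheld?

106.20 Cr

Wage Tax: taxable = 3,340.00 Cr − 4×540.00 Cr = 1,180.00 Cr
  9% × 1,180.00 Cr = 106.20 Cr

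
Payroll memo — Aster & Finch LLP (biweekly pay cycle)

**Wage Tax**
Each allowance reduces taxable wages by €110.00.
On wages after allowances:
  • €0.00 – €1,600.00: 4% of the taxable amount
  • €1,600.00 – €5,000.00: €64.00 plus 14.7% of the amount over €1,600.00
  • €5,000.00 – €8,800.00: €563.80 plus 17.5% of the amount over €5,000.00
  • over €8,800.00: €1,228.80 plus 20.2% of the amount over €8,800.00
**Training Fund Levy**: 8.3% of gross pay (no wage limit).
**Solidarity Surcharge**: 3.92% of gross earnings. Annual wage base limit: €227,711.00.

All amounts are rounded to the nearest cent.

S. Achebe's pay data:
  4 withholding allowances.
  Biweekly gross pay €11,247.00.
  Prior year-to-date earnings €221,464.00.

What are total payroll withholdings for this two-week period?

Wage Tax: taxable = €11,247.00 − 4×€110.00 = €10,807.00
  €1,228.80 + 20.2% × (€10,807.00 − €8,800.00) = €1,228.80 + 20.2% × €2,007.00 = €1,634.21
Training Fund Levy: 8.3% × €11,247.00 = €933.50
Solidarity Surcharge: cap €227,711.00 − YTD €221,464.00 = €6,247.00 subject; 3.92% × €6,247.00 = €244.88
Total: €1,634.21 + €933.50 + €244.88 = €2,812.59

€2,812.59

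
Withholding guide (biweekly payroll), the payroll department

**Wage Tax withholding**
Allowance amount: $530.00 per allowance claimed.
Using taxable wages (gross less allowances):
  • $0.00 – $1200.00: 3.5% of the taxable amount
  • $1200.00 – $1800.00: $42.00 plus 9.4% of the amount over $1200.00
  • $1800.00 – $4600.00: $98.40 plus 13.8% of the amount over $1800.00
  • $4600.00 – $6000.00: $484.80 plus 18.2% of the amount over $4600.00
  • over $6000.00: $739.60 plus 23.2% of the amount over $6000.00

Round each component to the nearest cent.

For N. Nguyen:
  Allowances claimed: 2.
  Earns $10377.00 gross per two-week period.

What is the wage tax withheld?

$1509.14

Wage Tax: taxable = $10377.00 − 2×$530.00 = $9317.00
  $739.60 + 23.2% × ($9317.00 − $6000.00) = $739.60 + 23.2% × $3317.00 = $1509.14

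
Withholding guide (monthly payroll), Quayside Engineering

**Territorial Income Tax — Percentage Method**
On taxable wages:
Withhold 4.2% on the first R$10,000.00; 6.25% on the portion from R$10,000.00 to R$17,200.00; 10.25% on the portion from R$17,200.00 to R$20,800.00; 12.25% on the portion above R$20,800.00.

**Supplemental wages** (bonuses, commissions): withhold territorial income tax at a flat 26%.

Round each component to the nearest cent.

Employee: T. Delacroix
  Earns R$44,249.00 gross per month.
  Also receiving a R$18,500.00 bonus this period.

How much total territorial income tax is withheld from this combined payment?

Territorial Income Tax: taxable = R$44,249.00
  R$1,239.00 + 12.25% × (R$44,249.00 − R$20,800.00) = R$1,239.00 + 12.25% × R$23,449.00 = R$4,111.50
Supplemental (26% flat on bonus): 26% × R$18,500.00 = R$4,810.00
Total territorial income tax: R$4,111.50 + R$4,810.00 = R$8,921.50

R$8,921.50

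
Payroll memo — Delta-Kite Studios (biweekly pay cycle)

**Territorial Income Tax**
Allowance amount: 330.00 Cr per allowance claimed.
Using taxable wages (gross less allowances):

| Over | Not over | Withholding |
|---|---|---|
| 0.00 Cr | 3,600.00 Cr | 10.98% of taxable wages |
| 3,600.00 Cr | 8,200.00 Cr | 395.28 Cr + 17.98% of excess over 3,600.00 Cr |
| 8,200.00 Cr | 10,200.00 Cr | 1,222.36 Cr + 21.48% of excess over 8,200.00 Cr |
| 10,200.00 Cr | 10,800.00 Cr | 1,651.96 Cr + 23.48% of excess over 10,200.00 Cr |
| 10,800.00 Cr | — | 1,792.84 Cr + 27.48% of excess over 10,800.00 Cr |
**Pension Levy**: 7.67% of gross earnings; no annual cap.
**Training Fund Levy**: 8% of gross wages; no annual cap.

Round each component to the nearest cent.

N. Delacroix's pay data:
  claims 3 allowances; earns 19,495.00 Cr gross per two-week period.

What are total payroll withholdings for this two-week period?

Territorial Income Tax: taxable = 19,495.00 Cr − 3×330.00 Cr = 18,505.00 Cr
  1,792.84 Cr + 27.48% × (18,505.00 Cr − 10,800.00 Cr) = 1,792.84 Cr + 27.48% × 7,705.00 Cr = 3,910.17 Cr
Pension Levy: 7.67% × 19,495.00 Cr = 1,495.27 Cr
Training Fund Levy: 8% × 19,495.00 Cr = 1,559.60 Cr
Total: 3,910.17 Cr + 1,495.27 Cr + 1,559.60 Cr = 6,965.04 Cr

6,965.04 Cr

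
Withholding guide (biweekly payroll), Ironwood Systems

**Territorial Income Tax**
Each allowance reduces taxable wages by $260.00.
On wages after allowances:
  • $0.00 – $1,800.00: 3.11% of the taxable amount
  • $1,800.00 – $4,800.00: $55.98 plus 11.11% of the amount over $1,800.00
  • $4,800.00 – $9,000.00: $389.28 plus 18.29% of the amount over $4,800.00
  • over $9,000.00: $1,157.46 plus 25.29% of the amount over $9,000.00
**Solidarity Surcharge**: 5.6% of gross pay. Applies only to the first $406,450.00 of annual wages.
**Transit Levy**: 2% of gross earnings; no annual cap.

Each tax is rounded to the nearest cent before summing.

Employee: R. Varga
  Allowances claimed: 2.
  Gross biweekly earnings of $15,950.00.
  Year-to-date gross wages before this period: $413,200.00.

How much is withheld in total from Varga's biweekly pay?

Territorial Income Tax: taxable = $15,950.00 − 2×$260.00 = $15,430.00
  $1,157.46 + 25.29% × ($15,430.00 − $9,000.00) = $1,157.46 + 25.29% × $6,430.00 = $2,783.61
Solidarity Surcharge: YTD $413,200.00 ≥ cap $406,450.00 → $0.00
Transit Levy: 2% × $15,950.00 = $319.00
Total: $2,783.61 + $0.00 + $319.00 = $3,102.61

$3,102.61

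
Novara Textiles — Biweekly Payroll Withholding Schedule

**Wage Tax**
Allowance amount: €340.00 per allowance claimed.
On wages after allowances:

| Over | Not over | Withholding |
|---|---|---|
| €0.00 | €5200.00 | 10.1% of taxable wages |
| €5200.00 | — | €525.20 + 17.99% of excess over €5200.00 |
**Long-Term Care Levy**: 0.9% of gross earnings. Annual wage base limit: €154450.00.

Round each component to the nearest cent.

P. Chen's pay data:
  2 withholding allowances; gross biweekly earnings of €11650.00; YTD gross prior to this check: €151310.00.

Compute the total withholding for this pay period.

Wage Tax: taxable = €11650.00 − 2×€340.00 = €10970.00
  €525.20 + 17.99% × (€10970.00 − €5200.00) = €525.20 + 17.99% × €5770.00 = €1563.22
Long-Term Care Levy: cap €154450.00 − YTD €151310.00 = €3140.00 subject; 0.9% × €3140.00 = €28.26
Total: €1563.22 + €28.26 = €1591.48

€1591.48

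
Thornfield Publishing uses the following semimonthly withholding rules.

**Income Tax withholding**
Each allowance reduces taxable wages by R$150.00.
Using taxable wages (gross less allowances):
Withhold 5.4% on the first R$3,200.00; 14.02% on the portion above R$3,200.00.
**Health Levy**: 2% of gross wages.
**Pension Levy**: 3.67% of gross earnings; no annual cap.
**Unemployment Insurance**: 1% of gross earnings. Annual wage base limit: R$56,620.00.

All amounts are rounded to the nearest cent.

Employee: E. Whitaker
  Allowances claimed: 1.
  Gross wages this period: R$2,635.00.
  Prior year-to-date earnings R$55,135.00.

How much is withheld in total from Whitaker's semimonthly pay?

Income Tax: taxable = R$2,635.00 − 1×R$150.00 = R$2,485.00
  5.4% × R$2,485.00 = R$134.19
Health Levy: 2% × R$2,635.00 = R$52.70
Pension Levy: 3.67% × R$2,635.00 = R$96.70
Unemployment Insurance: cap R$56,620.00 − YTD R$55,135.00 = R$1,485.00 subject; 1% × R$1,485.00 = R$14.85
Total: R$134.19 + R$52.70 + R$96.70 + R$14.85 = R$298.44

R$298.44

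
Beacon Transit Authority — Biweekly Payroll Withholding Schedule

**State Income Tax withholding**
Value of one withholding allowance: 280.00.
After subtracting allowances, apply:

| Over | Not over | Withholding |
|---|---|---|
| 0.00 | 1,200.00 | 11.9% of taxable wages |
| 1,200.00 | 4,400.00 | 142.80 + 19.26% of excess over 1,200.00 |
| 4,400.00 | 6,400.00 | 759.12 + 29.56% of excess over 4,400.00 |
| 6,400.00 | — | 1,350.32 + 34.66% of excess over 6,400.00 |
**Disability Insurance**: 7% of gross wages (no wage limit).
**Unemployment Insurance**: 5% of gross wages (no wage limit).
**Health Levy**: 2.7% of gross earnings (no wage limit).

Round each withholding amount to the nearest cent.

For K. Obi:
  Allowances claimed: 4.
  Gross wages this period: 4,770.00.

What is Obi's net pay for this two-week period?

3,454.14

State Income Tax: taxable = 4,770.00 − 4×280.00 = 3,650.00
  142.80 + 19.26% × (3,650.00 − 1,200.00) = 142.80 + 19.26% × 2,450.00 = 614.67
Disability Insurance: 7% × 4,770.00 = 333.90
Unemployment Insurance: 5% × 4,770.00 = 238.50
Health Levy: 2.7% × 4,770.00 = 128.79
Total withheld: 614.67 + 333.90 + 238.50 + 128.79 = 1,315.86
Net pay: 4,770.00 − 1,315.86 = 3,454.14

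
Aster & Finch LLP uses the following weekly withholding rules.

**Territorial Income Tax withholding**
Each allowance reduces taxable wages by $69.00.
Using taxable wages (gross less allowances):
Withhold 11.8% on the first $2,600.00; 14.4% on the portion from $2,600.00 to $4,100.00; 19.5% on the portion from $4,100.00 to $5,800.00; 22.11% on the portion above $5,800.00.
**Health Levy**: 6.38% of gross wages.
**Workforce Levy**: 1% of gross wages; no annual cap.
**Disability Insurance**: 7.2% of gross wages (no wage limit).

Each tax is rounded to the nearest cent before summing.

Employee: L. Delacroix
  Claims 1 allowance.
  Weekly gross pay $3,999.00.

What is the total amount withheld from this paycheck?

Territorial Income Tax: taxable = $3,999.00 − 1×$69.00 = $3,930.00
  $306.80 + 14.4% × ($3,930.00 − $2,600.00) = $306.80 + 14.4% × $1,330.00 = $498.32
Health Levy: 6.38% × $3,999.00 = $255.14
Workforce Levy: 1% × $3,999.00 = $39.99
Disability Insurance: 7.2% × $3,999.00 = $287.93
Total: $498.32 + $255.14 + $39.99 + $287.93 = $1,081.38

$1,081.38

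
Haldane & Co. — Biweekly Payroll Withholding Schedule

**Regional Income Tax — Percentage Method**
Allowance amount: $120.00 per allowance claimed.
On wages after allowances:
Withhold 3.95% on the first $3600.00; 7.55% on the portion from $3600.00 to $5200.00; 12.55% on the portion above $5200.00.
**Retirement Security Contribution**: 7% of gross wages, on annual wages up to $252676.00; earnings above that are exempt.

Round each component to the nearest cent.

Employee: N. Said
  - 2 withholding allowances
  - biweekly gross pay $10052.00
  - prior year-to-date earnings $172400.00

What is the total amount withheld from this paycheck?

$1545.45

Regional Income Tax: taxable = $10052.00 − 2×$120.00 = $9812.00
  $263.00 + 12.55% × ($9812.00 − $5200.00) = $263.00 + 12.55% × $4612.00 = $841.81
Retirement Security Contribution: 7% × $10052.00 = $703.64
Total: $841.81 + $703.64 = $1545.45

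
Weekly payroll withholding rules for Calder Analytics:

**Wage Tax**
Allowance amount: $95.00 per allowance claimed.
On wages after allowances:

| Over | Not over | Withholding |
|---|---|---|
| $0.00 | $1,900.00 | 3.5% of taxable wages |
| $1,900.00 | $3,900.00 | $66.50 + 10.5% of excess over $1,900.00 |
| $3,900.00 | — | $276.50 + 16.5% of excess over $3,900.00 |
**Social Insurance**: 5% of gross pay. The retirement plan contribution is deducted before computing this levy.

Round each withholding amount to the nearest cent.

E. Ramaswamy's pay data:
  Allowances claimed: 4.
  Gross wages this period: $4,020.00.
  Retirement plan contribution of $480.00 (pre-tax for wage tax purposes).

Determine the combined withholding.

Wage Tax: taxable = $4,020.00 − $480.00 − 4×$95.00 = $3,160.00
  $66.50 + 10.5% × ($3,160.00 − $1,900.00) = $66.50 + 10.5% × $1,260.00 = $198.80
Social Insurance: 5% × $3,540.00 = $177.00
Total: $198.80 + $177.00 = $375.80

$375.80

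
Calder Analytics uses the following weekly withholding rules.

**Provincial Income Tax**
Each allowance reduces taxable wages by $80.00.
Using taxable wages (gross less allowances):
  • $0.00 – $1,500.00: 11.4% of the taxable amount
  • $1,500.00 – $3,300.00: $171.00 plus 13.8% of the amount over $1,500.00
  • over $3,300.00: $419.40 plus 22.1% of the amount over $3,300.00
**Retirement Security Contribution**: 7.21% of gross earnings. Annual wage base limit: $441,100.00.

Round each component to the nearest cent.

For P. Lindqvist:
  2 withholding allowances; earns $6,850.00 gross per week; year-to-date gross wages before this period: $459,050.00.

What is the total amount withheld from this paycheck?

$1,168.59

Provincial Income Tax: taxable = $6,850.00 − 2×$80.00 = $6,690.00
  $419.40 + 22.1% × ($6,690.00 − $3,300.00) = $419.40 + 22.1% × $3,390.00 = $1,168.59
Retirement Security Contribution: YTD $459,050.00 ≥ cap $441,100.00 → $0.00
Total: $1,168.59 + $0.00 = $1,168.59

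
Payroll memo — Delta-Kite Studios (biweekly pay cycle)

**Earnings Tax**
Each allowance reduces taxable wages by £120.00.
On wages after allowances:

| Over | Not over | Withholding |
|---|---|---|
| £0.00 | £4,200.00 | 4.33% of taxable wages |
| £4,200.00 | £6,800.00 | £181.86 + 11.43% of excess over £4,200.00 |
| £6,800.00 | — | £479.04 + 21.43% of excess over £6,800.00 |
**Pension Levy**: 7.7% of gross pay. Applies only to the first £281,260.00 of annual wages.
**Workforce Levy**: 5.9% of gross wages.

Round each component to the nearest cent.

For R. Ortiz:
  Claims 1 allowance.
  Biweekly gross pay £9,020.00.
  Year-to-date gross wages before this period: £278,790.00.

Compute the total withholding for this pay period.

£1,651.44

Earnings Tax: taxable = £9,020.00 − 1×£120.00 = £8,900.00
  £479.04 + 21.43% × (£8,900.00 − £6,800.00) = £479.04 + 21.43% × £2,100.00 = £929.07
Pension Levy: cap £281,260.00 − YTD £278,790.00 = £2,470.00 subject; 7.7% × £2,470.00 = £190.19
Workforce Levy: 5.9% × £9,020.00 = £532.18
Total: £929.07 + £190.19 + £532.18 = £1,651.44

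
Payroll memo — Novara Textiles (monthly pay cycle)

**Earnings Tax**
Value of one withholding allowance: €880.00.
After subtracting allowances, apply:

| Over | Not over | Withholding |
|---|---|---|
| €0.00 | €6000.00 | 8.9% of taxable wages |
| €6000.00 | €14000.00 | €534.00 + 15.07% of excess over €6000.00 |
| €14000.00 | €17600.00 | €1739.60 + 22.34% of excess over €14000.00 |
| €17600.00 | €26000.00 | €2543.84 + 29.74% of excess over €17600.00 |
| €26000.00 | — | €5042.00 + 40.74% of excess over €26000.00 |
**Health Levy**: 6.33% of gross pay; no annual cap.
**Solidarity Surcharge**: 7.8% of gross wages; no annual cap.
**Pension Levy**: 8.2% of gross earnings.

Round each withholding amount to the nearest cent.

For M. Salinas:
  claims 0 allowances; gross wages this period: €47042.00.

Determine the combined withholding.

Earnings Tax: taxable = €47042.00
  €5042.00 + 40.74% × (€47042.00 − €26000.00) = €5042.00 + 40.74% × €21042.00 = €13614.51
Health Levy: 6.33% × €47042.00 = €2977.76
Solidarity Surcharge: 7.8% × €47042.00 = €3669.28
Pension Levy: 8.2% × €47042.00 = €3857.44
Total: €13614.51 + €2977.76 + €3669.28 + €3857.44 = €24118.99

€24118.99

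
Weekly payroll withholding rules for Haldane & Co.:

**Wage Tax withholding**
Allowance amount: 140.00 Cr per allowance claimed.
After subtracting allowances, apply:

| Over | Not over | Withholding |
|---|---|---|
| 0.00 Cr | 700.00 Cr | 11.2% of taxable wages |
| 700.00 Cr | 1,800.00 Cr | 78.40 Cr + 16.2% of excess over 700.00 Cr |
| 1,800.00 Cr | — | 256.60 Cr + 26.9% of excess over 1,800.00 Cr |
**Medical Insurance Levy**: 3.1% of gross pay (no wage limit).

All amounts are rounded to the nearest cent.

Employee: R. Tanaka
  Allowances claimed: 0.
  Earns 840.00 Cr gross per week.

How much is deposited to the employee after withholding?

Wage Tax: taxable = 840.00 Cr
  78.40 Cr + 16.2% × (840.00 Cr − 700.00 Cr) = 78.40 Cr + 16.2% × 140.00 Cr = 101.08 Cr
Medical Insurance Levy: 3.1% × 840.00 Cr = 26.04 Cr
Total withheld: 101.08 Cr + 26.04 Cr = 127.12 Cr
Net pay: 840.00 Cr − 127.12 Cr = 712.88 Cr

712.88 Cr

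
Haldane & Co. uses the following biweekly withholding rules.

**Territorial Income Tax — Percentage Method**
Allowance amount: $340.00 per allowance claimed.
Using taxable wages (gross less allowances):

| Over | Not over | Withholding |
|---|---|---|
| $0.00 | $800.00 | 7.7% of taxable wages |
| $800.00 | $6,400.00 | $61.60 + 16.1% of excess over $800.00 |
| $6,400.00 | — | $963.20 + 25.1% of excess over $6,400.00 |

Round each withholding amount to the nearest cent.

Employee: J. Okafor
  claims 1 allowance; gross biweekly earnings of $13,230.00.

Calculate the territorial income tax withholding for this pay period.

Territorial Income Tax: taxable = $13,230.00 − 1×$340.00 = $12,890.00
  $963.20 + 25.1% × ($12,890.00 − $6,400.00) = $963.20 + 25.1% × $6,490.00 = $2,592.19

$2,592.19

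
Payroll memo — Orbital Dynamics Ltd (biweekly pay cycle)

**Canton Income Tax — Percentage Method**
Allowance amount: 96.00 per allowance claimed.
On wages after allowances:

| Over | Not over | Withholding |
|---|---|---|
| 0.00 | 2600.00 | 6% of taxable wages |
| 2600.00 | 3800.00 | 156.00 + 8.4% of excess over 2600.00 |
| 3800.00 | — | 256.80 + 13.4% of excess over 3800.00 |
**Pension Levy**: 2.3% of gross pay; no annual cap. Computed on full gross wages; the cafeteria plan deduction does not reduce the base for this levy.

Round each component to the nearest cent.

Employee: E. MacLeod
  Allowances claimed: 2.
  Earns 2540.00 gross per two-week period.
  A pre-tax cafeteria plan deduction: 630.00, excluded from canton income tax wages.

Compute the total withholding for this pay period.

161.50

Canton Income Tax: taxable = 2540.00 − 630.00 − 2×96.00 = 1718.00
  6% × 1718.00 = 103.08
Pension Levy: 2.3% × 2540.00 = 58.42
Total: 103.08 + 58.42 = 161.50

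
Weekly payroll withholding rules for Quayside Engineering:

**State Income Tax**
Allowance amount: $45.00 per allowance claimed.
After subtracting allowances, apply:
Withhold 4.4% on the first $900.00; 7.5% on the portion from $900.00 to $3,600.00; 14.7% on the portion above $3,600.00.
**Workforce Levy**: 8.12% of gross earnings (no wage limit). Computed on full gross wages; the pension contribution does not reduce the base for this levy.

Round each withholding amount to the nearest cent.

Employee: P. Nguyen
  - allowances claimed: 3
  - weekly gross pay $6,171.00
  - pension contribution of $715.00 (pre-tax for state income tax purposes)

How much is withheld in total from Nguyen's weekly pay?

$996.18

State Income Tax: taxable = $6,171.00 − $715.00 − 3×$45.00 = $5,321.00
  $242.10 + 14.7% × ($5,321.00 − $3,600.00) = $242.10 + 14.7% × $1,721.00 = $495.09
Workforce Levy: 8.12% × $6,171.00 = $501.09
Total: $495.09 + $501.09 = $996.18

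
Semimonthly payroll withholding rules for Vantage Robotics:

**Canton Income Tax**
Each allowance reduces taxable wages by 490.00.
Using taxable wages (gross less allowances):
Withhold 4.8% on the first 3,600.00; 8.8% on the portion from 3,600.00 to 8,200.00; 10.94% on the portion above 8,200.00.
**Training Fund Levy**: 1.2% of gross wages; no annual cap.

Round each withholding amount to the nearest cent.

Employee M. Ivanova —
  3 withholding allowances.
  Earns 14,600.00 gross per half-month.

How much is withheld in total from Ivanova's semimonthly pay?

Canton Income Tax: taxable = 14,600.00 − 3×490.00 = 13,130.00
  577.60 + 10.94% × (13,130.00 − 8,200.00) = 577.60 + 10.94% × 4,930.00 = 1,116.94
Training Fund Levy: 1.2% × 14,600.00 = 175.20
Total: 1,116.94 + 175.20 = 1,292.14

1,292.14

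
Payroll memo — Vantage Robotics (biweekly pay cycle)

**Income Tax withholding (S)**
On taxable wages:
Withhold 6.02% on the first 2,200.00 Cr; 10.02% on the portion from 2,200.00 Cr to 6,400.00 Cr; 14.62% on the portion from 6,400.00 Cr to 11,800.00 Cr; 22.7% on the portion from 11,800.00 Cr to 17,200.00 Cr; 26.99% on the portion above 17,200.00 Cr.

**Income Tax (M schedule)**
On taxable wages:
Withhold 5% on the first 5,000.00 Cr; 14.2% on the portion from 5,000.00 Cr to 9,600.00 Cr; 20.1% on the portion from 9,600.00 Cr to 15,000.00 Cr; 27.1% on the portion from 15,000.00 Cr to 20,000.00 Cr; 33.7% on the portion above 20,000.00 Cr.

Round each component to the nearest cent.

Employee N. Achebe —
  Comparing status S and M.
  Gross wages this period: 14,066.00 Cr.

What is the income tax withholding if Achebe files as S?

1,857.14 Cr

Income Tax (S): taxable = 14,066.00 Cr
  1,342.76 Cr + 22.7% × (14,066.00 Cr − 11,800.00 Cr) = 1,342.76 Cr + 22.7% × 2,266.00 Cr = 1,857.14 Cr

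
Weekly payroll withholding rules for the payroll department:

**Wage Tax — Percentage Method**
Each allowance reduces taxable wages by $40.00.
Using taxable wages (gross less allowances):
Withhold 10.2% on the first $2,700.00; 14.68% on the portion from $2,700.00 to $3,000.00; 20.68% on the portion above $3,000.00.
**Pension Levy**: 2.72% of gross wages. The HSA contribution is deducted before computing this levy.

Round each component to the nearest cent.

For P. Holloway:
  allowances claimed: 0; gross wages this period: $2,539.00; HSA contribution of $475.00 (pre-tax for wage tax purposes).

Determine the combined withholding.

$266.67

Wage Tax: taxable = $2,539.00 − $475.00 = $2,064.00
  10.2% × $2,064.00 = $210.53
Pension Levy: 2.72% × $2,064.00 = $56.14
Total: $210.53 + $56.14 = $266.67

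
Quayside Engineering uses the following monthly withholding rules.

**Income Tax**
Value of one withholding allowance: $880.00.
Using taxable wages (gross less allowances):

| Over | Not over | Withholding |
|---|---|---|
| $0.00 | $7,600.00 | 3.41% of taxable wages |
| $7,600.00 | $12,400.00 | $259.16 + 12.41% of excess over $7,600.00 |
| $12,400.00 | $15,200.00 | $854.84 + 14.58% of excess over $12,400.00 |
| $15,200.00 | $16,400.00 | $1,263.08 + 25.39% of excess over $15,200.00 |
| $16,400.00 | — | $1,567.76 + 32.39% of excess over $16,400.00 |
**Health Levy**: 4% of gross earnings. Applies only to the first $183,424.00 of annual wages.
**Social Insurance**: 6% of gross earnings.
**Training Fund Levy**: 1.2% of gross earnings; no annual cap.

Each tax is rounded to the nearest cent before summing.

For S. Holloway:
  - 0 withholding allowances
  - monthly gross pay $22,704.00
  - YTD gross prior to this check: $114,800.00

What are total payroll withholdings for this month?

Income Tax: taxable = $22,704.00
  $1,567.76 + 32.39% × ($22,704.00 − $16,400.00) = $1,567.76 + 32.39% × $6,304.00 = $3,609.63
Health Levy: 4% × $22,704.00 = $908.16
Social Insurance: 6% × $22,704.00 = $1,362.24
Training Fund Levy: 1.2% × $22,704.00 = $272.45
Total: $3,609.63 + $908.16 + $1,362.24 + $272.45 = $6,152.48

$6,152.48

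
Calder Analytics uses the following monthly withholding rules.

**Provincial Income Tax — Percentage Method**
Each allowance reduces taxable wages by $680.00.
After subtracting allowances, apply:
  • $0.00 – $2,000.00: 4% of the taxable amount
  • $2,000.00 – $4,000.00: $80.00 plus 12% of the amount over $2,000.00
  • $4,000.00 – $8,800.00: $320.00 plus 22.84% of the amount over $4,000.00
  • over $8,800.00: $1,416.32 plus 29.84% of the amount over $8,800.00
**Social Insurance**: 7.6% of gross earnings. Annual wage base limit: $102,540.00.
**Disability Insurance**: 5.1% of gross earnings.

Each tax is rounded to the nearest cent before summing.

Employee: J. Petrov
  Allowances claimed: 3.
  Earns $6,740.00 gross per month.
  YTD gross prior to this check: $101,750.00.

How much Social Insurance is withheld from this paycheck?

$60.04

Social Insurance: cap $102,540.00 − YTD $101,750.00 = $790.00 subject; 7.6% × $790.00 = $60.04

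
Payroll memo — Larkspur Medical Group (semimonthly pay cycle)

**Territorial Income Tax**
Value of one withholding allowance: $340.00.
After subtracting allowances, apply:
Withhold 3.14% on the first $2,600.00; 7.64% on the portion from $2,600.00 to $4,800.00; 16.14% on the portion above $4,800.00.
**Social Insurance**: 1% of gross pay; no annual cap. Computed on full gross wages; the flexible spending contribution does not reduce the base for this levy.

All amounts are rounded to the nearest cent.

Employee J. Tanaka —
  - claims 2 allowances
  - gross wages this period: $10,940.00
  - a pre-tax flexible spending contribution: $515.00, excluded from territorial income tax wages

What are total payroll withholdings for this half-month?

$1,157.24

Territorial Income Tax: taxable = $10,940.00 − $515.00 − 2×$340.00 = $9,745.00
  $249.72 + 16.14% × ($9,745.00 − $4,800.00) = $249.72 + 16.14% × $4,945.00 = $1,047.84
Social Insurance: 1% × $10,940.00 = $109.40
Total: $1,047.84 + $109.40 = $1,157.24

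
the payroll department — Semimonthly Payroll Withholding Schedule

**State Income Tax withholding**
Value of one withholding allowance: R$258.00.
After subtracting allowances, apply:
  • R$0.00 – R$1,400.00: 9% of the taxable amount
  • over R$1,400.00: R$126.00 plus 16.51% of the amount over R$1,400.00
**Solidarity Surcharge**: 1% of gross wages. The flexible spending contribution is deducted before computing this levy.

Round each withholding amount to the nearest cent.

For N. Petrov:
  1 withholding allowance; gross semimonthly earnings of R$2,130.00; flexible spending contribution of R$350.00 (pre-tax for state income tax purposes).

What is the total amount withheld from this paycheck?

State Income Tax: taxable = R$2,130.00 − R$350.00 − 1×R$258.00 = R$1,522.00
  R$126.00 + 16.51% × (R$1,522.00 − R$1,400.00) = R$126.00 + 16.51% × R$122.00 = R$146.14
Solidarity Surcharge: 1% × R$1,780.00 = R$17.80
Total: R$146.14 + R$17.80 = R$163.94

R$163.94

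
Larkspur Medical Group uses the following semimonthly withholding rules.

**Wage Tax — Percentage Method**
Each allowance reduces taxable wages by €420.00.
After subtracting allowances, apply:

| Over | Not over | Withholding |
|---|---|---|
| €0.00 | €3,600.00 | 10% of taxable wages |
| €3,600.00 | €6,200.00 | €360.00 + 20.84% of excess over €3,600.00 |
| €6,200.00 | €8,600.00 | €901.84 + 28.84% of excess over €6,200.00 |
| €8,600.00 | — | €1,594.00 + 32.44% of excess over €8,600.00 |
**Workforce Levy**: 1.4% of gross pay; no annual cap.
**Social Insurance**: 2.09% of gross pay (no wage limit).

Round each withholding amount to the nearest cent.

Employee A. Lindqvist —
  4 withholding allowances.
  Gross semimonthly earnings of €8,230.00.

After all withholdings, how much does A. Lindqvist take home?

€6,939.99

Wage Tax: taxable = €8,230.00 − 4×€420.00 = €6,550.00
  €901.84 + 28.84% × (€6,550.00 − €6,200.00) = €901.84 + 28.84% × €350.00 = €1,002.78
Workforce Levy: 1.4% × €8,230.00 = €115.22
Social Insurance: 2.09% × €8,230.00 = €172.01
Total withheld: €1,002.78 + €115.22 + €172.01 = €1,290.01
Net pay: €8,230.00 − €1,290.01 = €6,939.99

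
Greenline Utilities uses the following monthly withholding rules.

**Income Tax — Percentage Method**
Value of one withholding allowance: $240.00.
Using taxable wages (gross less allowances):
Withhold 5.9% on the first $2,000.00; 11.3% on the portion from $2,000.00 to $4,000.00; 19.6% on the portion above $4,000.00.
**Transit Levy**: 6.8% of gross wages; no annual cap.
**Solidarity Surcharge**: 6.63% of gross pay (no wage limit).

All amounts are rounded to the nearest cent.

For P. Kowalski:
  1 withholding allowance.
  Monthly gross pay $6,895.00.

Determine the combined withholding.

Income Tax: taxable = $6,895.00 − 1×$240.00 = $6,655.00
  $344.00 + 19.6% × ($6,655.00 − $4,000.00) = $344.00 + 19.6% × $2,655.00 = $864.38
Transit Levy: 6.8% × $6,895.00 = $468.86
Solidarity Surcharge: 6.63% × $6,895.00 = $457.14
Total: $864.38 + $468.86 + $457.14 = $1,790.38

$1,790.38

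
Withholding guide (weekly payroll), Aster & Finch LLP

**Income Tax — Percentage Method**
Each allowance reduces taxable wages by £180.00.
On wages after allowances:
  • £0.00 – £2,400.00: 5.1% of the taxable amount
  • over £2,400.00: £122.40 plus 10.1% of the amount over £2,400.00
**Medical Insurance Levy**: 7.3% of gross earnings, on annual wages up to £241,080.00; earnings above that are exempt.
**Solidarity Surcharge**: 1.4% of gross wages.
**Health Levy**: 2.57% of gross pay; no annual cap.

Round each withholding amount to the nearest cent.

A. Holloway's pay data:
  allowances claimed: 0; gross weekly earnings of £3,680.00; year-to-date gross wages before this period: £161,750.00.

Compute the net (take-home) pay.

Income Tax: taxable = £3,680.00
  £122.40 + 10.1% × (£3,680.00 − £2,400.00) = £122.40 + 10.1% × £1,280.00 = £251.68
Medical Insurance Levy: 7.3% × £3,680.00 = £268.64
Solidarity Surcharge: 1.4% × £3,680.00 = £51.52
Health Levy: 2.57% × £3,680.00 = £94.58
Total withheld: £251.68 + £268.64 + £51.52 + £94.58 = £666.42
Net pay: £3,680.00 − £666.42 = £3,013.58

£3,013.58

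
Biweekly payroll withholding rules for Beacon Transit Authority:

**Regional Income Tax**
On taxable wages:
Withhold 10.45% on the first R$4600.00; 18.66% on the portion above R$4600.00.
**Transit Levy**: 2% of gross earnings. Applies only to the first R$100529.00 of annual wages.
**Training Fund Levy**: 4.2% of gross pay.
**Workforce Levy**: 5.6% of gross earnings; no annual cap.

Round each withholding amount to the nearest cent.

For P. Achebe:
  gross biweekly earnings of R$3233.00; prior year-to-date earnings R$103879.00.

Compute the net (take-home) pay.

Regional Income Tax: taxable = R$3233.00
  10.45% × R$3233.00 = R$337.85
Transit Levy: YTD R$103879.00 ≥ cap R$100529.00 → R$0.00
Training Fund Levy: 4.2% × R$3233.00 = R$135.79
Workforce Levy: 5.6% × R$3233.00 = R$181.05
Total withheld: R$337.85 + R$0.00 + R$135.79 + R$181.05 = R$654.69
Net pay: R$3233.00 − R$654.69 = R$2578.31

R$2578.31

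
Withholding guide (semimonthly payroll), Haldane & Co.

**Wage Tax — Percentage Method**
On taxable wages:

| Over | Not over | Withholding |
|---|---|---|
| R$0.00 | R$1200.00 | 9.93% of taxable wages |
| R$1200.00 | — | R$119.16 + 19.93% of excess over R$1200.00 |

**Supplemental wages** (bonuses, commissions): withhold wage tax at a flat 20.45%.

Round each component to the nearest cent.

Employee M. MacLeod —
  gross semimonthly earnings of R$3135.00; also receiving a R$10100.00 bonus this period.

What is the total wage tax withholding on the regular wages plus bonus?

R$2570.26

Wage Tax: taxable = R$3135.00
  R$119.16 + 19.93% × (R$3135.00 − R$1200.00) = R$119.16 + 19.93% × R$1935.00 = R$504.81
Supplemental (20.45% flat on bonus): 20.45% × R$10100.00 = R$2065.45
Total wage tax: R$504.81 + R$2065.45 = R$2570.26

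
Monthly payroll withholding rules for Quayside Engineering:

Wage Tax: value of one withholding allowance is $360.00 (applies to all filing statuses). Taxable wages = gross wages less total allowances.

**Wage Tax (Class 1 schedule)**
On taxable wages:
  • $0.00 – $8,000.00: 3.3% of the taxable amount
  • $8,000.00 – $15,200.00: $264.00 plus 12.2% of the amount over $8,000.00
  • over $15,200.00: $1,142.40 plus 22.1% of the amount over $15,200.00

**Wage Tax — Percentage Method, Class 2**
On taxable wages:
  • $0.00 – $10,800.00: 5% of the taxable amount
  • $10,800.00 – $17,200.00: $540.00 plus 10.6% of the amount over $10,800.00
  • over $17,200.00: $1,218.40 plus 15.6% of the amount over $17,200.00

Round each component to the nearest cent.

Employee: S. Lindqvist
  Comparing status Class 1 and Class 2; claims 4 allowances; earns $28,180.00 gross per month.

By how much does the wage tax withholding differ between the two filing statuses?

$986.10

Wage Tax (Class 1): taxable = $28,180.00 − 4×$360.00 = $26,740.00
  $1,142.40 + 22.1% × ($26,740.00 − $15,200.00) = $1,142.40 + 22.1% × $11,540.00 = $3,692.74
Wage Tax (Class 2): taxable = $28,180.00 − 4×$360.00 = $26,740.00
  $1,218.40 + 15.6% × ($26,740.00 − $17,200.00) = $1,218.40 + 15.6% × $9,540.00 = $2,706.64
Difference: |$3,692.74 − $2,706.64| = $986.10 (higher under Class 1)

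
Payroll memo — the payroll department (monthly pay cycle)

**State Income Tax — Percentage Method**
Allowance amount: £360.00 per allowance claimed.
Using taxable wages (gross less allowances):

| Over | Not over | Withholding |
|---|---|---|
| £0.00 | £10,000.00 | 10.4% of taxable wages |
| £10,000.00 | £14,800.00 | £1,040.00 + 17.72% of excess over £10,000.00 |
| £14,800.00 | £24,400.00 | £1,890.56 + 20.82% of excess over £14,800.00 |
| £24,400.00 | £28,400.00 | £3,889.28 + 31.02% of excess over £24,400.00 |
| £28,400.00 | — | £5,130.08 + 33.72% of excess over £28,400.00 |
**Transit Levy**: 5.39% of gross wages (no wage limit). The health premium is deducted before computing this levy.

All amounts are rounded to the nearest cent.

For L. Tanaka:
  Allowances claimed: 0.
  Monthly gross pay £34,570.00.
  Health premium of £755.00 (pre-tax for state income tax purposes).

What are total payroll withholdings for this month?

£8,778.65

State Income Tax: taxable = £34,570.00 − £755.00 = £33,815.00
  £5,130.08 + 33.72% × (£33,815.00 − £28,400.00) = £5,130.08 + 33.72% × £5,415.00 = £6,956.02
Transit Levy: 5.39% × £33,815.00 = £1,822.63
Total: £6,956.02 + £1,822.63 = £8,778.65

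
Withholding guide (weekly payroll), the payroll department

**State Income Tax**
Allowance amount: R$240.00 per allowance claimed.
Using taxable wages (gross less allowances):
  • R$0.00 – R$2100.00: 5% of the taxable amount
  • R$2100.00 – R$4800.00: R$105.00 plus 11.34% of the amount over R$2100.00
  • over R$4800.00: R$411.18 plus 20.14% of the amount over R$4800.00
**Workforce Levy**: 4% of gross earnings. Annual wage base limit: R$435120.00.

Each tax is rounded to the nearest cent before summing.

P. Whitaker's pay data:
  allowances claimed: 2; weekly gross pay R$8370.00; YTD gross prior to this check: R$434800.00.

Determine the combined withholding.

State Income Tax: taxable = R$8370.00 − 2×R$240.00 = R$7890.00
  R$411.18 + 20.14% × (R$7890.00 − R$4800.00) = R$411.18 + 20.14% × R$3090.00 = R$1033.51
Workforce Levy: cap R$435120.00 − YTD R$434800.00 = R$320.00 subject; 4% × R$320.00 = R$12.80
Total: R$1033.51 + R$12.80 = R$1046.31

R$1046.31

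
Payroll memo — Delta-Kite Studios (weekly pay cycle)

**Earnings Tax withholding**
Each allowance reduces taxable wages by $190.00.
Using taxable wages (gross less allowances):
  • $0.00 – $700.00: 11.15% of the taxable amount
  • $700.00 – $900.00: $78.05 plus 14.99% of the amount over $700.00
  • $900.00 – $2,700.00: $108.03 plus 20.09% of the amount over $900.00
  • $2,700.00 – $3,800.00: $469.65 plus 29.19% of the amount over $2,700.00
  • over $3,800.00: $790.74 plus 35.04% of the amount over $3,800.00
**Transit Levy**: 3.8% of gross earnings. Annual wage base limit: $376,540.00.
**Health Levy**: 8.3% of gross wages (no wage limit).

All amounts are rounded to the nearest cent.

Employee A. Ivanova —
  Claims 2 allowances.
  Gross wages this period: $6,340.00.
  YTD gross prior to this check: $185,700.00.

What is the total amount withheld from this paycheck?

$2,314.74

Earnings Tax: taxable = $6,340.00 − 2×$190.00 = $5,960.00
  $790.74 + 35.04% × ($5,960.00 − $3,800.00) = $790.74 + 35.04% × $2,160.00 = $1,547.60
Transit Levy: 3.8% × $6,340.00 = $240.92
Health Levy: 8.3% × $6,340.00 = $526.22
Total: $1,547.60 + $240.92 + $526.22 = $2,314.74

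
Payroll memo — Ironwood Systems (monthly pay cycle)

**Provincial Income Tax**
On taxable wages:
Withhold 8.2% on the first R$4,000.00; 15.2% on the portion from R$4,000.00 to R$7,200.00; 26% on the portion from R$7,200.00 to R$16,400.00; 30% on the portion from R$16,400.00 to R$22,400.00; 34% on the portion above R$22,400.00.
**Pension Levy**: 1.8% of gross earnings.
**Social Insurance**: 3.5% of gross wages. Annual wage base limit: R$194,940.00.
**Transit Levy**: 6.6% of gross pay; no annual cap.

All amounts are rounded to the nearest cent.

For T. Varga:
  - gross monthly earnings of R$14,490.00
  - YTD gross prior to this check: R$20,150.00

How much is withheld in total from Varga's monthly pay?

R$4,434.11

Provincial Income Tax: taxable = R$14,490.00
  R$814.40 + 26% × (R$14,490.00 − R$7,200.00) = R$814.40 + 26% × R$7,290.00 = R$2,709.80
Pension Levy: 1.8% × R$14,490.00 = R$260.82
Social Insurance: 3.5% × R$14,490.00 = R$507.15
Transit Levy: 6.6% × R$14,490.00 = R$956.34
Total: R$2,709.80 + R$260.82 + R$507.15 + R$956.34 = R$4,434.11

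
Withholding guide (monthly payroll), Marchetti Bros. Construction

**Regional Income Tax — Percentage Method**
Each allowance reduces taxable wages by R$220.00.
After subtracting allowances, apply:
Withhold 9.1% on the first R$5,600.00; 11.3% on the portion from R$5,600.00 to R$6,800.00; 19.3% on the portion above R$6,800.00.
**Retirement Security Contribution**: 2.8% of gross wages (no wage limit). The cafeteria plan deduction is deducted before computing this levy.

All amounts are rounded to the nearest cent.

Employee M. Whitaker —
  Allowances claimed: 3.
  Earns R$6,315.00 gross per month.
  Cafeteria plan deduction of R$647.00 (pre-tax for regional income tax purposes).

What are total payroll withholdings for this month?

R$614.43

Regional Income Tax: taxable = R$6,315.00 − R$647.00 − 3×R$220.00 = R$5,008.00
  9.1% × R$5,008.00 = R$455.73
Retirement Security Contribution: 2.8% × R$5,668.00 = R$158.70
Total: R$455.73 + R$158.70 = R$614.43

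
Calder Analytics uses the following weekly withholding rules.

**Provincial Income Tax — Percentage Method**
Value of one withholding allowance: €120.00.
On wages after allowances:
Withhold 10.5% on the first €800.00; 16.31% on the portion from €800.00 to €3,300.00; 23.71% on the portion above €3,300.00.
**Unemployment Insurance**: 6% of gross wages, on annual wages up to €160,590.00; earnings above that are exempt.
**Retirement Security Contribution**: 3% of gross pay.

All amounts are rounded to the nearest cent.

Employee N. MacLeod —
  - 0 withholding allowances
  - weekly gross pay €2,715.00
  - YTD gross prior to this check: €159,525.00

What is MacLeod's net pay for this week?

Provincial Income Tax: taxable = €2,715.00
  €84.00 + 16.31% × (€2,715.00 − €800.00) = €84.00 + 16.31% × €1,915.00 = €396.34
Unemployment Insurance: cap €160,590.00 − YTD €159,525.00 = €1,065.00 subject; 6% × €1,065.00 = €63.90
Retirement Security Contribution: 3% × €2,715.00 = €81.45
Total withheld: €396.34 + €63.90 + €81.45 = €541.69
Net pay: €2,715.00 − €541.69 = €2,173.31

€2,173.31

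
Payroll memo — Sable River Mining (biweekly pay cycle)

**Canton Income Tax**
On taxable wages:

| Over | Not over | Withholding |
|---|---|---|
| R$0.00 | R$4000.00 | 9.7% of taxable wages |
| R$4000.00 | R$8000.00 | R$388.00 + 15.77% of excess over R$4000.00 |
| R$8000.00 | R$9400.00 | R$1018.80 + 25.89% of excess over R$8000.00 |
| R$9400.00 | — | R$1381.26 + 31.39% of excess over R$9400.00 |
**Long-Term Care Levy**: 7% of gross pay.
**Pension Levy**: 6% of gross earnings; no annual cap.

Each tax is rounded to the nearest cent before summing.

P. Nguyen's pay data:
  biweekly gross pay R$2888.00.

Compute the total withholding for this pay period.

R$655.58

Canton Income Tax: taxable = R$2888.00
  9.7% × R$2888.00 = R$280.14
Long-Term Care Levy: 7% × R$2888.00 = R$202.16
Pension Levy: 6% × R$2888.00 = R$173.28
Total: R$280.14 + R$202.16 + R$173.28 = R$655.58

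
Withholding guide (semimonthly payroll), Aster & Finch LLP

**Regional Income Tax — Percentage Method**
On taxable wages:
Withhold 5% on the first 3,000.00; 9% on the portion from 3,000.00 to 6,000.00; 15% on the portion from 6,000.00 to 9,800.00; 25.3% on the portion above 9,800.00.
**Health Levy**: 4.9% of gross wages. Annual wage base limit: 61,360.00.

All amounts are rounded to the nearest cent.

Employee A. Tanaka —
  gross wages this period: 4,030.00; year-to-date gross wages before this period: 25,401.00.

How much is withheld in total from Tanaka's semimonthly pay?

440.17

Regional Income Tax: taxable = 4,030.00
  150.00 + 9% × (4,030.00 − 3,000.00) = 150.00 + 9% × 1,030.00 = 242.70
Health Levy: 4.9% × 4,030.00 = 197.47
Total: 242.70 + 197.47 = 440.17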